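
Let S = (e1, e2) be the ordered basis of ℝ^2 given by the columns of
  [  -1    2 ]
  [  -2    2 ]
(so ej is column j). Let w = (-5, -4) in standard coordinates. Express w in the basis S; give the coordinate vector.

(-1, -3)

Write w = c_1 e1 + c_2 e2 and solve for the c_i.
System: -c_1 + 2c_2 = -5, -2c_1 + 2c_2 = -4; solving gives c_1 = -1, c_2 = -3.
Check: -e1 - 3e2 = (-5, -4).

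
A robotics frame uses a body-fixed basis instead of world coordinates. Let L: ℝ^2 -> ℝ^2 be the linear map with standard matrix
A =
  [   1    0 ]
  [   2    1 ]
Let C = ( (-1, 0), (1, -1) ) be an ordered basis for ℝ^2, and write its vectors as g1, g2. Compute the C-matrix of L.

The j-th column of [L]_C is [L(gj)]_C.
L(g1) = A g1 = (-1, -2) = 3g1 + 2g2, so column 1 is (3, 2).
Repeating for g2 and assembling the columns gives [[3, -2], [2, -1]].

[[3, -2], [2, -1]]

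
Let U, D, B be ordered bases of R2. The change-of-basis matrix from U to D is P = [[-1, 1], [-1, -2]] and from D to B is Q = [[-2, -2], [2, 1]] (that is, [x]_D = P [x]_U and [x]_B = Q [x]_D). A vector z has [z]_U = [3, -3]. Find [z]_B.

[6, -9]

First [z]_D = P [z]_U = [-6, 3].
Then [z]_B = Q [z]_D = [6, -9].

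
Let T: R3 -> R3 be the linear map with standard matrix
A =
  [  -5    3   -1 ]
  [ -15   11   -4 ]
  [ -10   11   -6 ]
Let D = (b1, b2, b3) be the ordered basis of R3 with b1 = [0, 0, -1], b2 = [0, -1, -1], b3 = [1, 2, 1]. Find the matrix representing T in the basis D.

The j-th column of [T]_D is [T(bj)]_D.
T(b1) = A b1 = [1, 4, 6] = -3b1 - 2b2 + b3, so column 1 is [-3, -2, 1].
Repeating for b2, b3 and assembling the columns gives [[-3, 0, -3], [-2, 3, -3], [1, -2, 0]].

[[-3, 0, -3], [-2, 3, -3], [1, -2, 0]]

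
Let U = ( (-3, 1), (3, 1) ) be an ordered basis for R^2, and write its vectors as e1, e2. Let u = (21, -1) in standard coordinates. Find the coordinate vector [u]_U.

(-4, 3)

[u]_U is the unique c with M c = u, where M has columns e1, e2.
System: -3c_1 + 3c_2 = 21, c_1 + c_2 = -1; solving gives c_1 = -4, c_2 = 3.
Check: -4e1 + 3e2 = (21, -1).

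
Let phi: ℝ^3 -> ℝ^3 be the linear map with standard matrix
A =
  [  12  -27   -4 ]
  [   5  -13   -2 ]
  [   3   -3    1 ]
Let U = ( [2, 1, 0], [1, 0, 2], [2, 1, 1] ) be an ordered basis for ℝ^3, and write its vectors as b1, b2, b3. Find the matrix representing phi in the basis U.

[[0, 0, -3], [3, 2, 3], [-3, 1, -2]]

Let P have columns b1, ..., b3. Then [phi]_U = P^(-1) A P.
Here det P = -1, so P^(-1) is integer; computing A P first and then P^(-1)(A P) gives [[0, 0, -3], [3, 2, 3], [-3, 1, -2]].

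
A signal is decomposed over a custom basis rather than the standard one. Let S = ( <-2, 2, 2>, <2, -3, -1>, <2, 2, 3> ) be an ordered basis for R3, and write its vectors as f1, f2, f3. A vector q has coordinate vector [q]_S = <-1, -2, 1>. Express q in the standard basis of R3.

<0, 6, 3>

By definition q = -f1 - 2f2 + f3.
Summing componentwise gives <0, 6, 3>.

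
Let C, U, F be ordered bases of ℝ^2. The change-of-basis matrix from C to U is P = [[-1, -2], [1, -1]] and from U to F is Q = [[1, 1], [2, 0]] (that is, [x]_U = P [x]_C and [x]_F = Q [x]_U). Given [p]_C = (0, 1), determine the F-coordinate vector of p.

Apply P to get U-coordinates (-2, -1), then Q to get F-coordinates.
The result is [p]_F = (-3, -4).

(-3, -4)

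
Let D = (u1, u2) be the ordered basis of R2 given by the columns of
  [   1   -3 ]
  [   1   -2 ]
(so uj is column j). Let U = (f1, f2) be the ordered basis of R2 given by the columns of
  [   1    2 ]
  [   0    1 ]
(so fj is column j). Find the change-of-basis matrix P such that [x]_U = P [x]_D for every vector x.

Take x = uj: its D-coordinates are the j-th standard unit vector, so P e_j — column j of P — equals [uj]_U.
u1 = -f1 + f2, giving column 1 = [-1, 1]; repeating for each j gives P = [[-1, 1], [1, -2]].

[[-1, 1], [1, -2]]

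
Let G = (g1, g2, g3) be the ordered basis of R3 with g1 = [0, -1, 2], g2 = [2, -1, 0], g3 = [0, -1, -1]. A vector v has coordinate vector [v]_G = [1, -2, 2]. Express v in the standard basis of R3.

The coordinates say v = g1 - 2g2 + 2g3; adding the scaled basis vectors gives [-4, -1, 0].

[-4, -1, 0]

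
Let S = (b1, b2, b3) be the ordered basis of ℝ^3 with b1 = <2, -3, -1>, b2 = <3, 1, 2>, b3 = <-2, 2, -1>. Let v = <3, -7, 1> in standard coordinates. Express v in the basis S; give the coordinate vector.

Write v = c_1 b1 + ... + c_3 b3 and solve for the c_i.
Gaussian elimination on [M | v] yields c = (0, -1, -3).
Check: 0·b1 - b2 - 3b3 = <3, -7, 1>.

<0, -1, -3>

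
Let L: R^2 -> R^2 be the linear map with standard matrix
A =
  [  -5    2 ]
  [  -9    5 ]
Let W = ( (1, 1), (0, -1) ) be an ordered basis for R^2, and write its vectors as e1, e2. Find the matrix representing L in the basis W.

[[-3, -2], [1, 3]]

With P the matrix whose columns are e1, e2, [L]_W = P^(-1) A P.
Column by column: L(e1) = A e1 = (-3, -4); its W-coordinates (-3, 1) give column 1.
Continuing for each basis vector yields [L]_W = [[-3, -2], [1, 3]].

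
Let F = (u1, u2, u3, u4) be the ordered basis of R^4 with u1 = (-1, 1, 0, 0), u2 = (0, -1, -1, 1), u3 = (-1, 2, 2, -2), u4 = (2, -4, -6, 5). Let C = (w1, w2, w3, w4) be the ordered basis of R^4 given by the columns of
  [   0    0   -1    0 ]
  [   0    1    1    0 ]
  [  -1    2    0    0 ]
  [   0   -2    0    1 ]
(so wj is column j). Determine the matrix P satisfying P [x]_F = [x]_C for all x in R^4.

[[0, -1, 0, 2], [0, -1, 1, -2], [1, 0, 1, -2], [0, -1, 0, 1]]

Column j of P is [uj]_C, since P maps F-coordinates to C-coordinates.
Expressing u1 in C: u1 = 0·w1 + 0·w2 + w3 + 0·w4, so column 1 of P is (0, 0, 1, 0).
Doing the same for each uj gives P = [[0, -1, 0, 2], [0, -1, 1, -2], [1, 0, 1, -2], [0, -1, 0, 1]].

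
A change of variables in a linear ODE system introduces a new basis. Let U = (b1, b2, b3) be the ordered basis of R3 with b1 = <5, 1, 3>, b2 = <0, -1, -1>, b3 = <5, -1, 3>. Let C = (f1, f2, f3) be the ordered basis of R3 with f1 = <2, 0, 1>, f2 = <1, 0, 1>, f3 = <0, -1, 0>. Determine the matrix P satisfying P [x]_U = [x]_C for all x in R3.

Let M have columns bj and N have columns fj. Then for every x, N [x]_C = x = M [x]_U, so P = N^(-1) M.
Since det N = 1, N^(-1) has integer entries; multiplying gives P = [[2, 1, 2], [1, -2, 1], [-1, 1, 1]].

[[2, 1, 2], [1, -2, 1], [-1, 1, 1]]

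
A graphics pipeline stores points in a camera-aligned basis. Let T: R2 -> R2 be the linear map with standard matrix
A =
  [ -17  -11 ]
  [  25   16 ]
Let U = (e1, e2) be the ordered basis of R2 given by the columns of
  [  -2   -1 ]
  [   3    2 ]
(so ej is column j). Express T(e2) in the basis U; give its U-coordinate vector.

Column 2 of [T]_U is the U-coordinate vector of T(e2).
In standard coordinates T(e2) = A e2 = <-5, 7>.
Converting to U: <-5, 7> = 3e1 - e2, so the coordinate vector is <3, -1>.

<3, -1>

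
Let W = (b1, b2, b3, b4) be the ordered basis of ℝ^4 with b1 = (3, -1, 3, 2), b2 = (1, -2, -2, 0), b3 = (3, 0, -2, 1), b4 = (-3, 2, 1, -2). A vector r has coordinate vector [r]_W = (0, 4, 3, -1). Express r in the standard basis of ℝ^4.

r = M [r]_W, where M has columns b1, ..., b4.
Carrying out the matrix-vector product, r = (16, -10, -15, 5).

(16, -10, -15, 5)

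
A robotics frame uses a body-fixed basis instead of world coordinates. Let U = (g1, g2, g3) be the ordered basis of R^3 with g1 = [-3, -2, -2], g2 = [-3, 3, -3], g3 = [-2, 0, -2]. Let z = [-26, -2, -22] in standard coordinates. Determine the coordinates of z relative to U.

[4, 2, 4]

Write z = c_1 g1 + ... + c_3 g3 and solve for the c_i.
Gaussian elimination on [M | z] yields c = (4, 2, 4).
Check: 4g1 + 2g2 + 4g3 = [-26, -2, -22].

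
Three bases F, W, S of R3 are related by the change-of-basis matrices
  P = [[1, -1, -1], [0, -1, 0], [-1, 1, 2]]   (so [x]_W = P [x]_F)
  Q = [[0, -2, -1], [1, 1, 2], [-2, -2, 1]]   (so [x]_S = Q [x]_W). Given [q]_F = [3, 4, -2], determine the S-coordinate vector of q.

Apply P to get W-coordinates [1, -4, -3], then Q to get S-coordinates.
The result is [q]_S = [11, -9, 3].

[11, -9, 3]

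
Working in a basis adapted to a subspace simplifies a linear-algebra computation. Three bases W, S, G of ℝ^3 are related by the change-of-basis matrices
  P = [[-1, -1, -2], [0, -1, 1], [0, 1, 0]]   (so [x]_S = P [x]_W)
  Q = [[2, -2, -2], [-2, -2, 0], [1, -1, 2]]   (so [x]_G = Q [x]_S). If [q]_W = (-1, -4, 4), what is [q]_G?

First [q]_S = P [q]_W = (-3, 8, -4).
Then [q]_G = Q [q]_S = (-14, -10, -19).

(-14, -10, -19)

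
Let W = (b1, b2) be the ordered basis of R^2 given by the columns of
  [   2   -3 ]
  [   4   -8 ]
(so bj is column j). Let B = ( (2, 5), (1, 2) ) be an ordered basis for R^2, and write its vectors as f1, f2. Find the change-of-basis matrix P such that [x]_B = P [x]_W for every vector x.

[[0, -2], [2, 1]]

Take x = bj: its W-coordinates are the j-th standard unit vector, so P e_j — column j of P — equals [bj]_B.
b1 = 0·f1 + 2f2, giving column 1 = (0, 2); repeating for each j gives P = [[0, -2], [2, 1]].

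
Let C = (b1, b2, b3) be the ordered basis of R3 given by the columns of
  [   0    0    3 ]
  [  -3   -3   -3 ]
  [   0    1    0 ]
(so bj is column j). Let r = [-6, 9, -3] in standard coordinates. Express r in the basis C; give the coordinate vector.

[2, -3, -2]

[r]_C is the unique c with M c = r, where M has columns b1, ..., b3.
Gaussian elimination on [M | r] yields c = (2, -3, -2).
Check: 2b1 - 3b2 - 2b3 = [-6, 9, -3].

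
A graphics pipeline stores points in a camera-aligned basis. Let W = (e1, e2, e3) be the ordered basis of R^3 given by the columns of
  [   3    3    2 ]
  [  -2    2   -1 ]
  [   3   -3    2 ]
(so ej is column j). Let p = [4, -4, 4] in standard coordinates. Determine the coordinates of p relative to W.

[4, 0, -4]

[p]_W is the unique c with M c = p, where M has columns e1, ..., e3.
Solving this 3x3 system gives c = (4, 0, -4).
Check: 4e1 + 0·e2 - 4e3 = [4, -4, 4].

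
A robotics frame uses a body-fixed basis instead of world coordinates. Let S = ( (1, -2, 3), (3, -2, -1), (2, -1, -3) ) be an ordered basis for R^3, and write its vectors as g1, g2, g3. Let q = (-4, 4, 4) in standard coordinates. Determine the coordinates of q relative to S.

Write q = c_1 g1 + ... + c_3 g3 and solve for the c_i.
Row-reducing the augmented matrix [M | q] gives c = (-2, 2, -4).
Check: -2g1 + 2g2 - 4g3 = (-4, 4, 4).

(-2, 2, -4)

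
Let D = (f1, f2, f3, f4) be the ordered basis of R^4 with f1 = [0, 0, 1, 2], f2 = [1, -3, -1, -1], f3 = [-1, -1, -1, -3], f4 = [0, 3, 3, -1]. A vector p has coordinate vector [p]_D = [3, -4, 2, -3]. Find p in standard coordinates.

By definition p = 3f1 - 4f2 + 2f3 - 3f4.
Summing componentwise gives [-6, 1, -4, 7].

[-6, 1, -4, 7]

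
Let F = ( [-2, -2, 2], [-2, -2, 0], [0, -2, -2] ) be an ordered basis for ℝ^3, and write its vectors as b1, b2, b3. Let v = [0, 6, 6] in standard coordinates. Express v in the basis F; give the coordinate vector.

[0, 0, -3]

[v]_F is the unique c with M c = v, where M has columns b1, ..., b3.
Gaussian elimination on [M | v] yields c = (0, 0, -3).
Check: 0·b1 + 0·b2 - 3b3 = [0, 6, 6].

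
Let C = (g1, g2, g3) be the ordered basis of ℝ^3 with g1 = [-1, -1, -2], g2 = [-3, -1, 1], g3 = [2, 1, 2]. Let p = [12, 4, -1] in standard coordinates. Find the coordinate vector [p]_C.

[1, -3, 2]

Write p = c_1 g1 + ... + c_3 g3 and solve for the c_i.
Solving this 3x3 system gives c = (1, -3, 2).
Check: g1 - 3g2 + 2g3 = [12, 4, -1].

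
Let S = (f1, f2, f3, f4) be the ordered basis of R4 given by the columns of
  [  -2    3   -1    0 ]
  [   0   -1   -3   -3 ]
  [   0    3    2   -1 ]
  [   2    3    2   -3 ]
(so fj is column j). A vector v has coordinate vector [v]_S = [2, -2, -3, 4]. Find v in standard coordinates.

[-7, -1, -16, -20]

v = M [v]_S, where M has columns f1, ..., f4.
Carrying out the matrix-vector product, v = [-7, -1, -16, -20].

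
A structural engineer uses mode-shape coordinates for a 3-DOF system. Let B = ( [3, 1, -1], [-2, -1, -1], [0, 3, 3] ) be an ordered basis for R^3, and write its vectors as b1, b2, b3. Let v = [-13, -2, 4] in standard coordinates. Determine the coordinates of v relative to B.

[v]_B is the unique c with M c = v, where M has columns b1, ..., b3.
Gaussian elimination on [M | v] yields c = (-3, 2, 1).
Check: -3b1 + 2b2 + b3 = [-13, -2, 4].

[-3, 2, 1]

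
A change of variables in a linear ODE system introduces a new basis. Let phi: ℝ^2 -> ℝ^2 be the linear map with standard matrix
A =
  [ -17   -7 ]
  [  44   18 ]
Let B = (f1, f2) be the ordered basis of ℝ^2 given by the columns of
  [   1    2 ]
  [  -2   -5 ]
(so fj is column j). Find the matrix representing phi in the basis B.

[[1, 1], [-2, 0]]

The j-th column of [phi]_B is [phi(fj)]_B.
phi(f1) = A f1 = (-3, 8) = f1 - 2f2, so column 1 is (1, -2).
Repeating for f2 and assembling the columns gives [[1, 1], [-2, 0]].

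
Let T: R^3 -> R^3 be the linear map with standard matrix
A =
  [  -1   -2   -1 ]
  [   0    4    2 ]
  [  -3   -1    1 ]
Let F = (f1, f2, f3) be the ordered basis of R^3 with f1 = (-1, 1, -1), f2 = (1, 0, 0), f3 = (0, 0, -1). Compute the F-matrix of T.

The j-th column of [T]_F is [T(fj)]_F.
T(f1) = A f1 = (0, 2, 1) = 2f1 + 2f2 - 3f3, so column 1 is (2, 2, -3).
Repeating for f2, f3 and assembling the columns gives [[2, 0, -2], [2, -1, -1], [-3, 3, 3]].

[[2, 0, -2], [2, -1, -1], [-3, 3, 3]]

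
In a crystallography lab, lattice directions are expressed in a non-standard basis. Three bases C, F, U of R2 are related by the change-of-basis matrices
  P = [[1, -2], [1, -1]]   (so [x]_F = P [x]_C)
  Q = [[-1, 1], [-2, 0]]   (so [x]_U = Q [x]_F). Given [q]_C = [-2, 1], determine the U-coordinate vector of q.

[1, 8]

Apply P to get F-coordinates [-4, -3], then Q to get U-coordinates.
The result is [q]_U = [1, 8].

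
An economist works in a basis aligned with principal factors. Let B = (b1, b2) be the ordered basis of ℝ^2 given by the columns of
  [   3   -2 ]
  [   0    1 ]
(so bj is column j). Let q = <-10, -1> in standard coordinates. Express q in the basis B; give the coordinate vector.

Write q = c_1 b1 + c_2 b2 and solve for the c_i.
System: 3c_1 - 2c_2 = -10, 0c_1 + c_2 = -1; solving gives c_1 = -4, c_2 = -1.
Check: -4b1 - b2 = <-10, -1>.

<-4, -1>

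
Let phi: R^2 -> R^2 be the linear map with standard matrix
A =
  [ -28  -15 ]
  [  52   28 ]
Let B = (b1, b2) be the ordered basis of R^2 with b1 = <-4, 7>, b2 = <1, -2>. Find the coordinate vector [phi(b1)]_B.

<-2, -1>

Column 1 of [phi]_B is the B-coordinate vector of phi(b1).
In standard coordinates phi(b1) = A b1 = <7, -12>.
Converting to B: <7, -12> = -2b1 - b2, so the coordinate vector is <-2, -1>.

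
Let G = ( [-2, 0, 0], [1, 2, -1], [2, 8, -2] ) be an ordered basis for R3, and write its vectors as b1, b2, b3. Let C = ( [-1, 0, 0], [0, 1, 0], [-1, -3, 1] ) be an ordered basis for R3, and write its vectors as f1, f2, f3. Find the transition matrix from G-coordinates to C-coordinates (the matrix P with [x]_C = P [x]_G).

Take x = bj: its G-coordinates are the j-th standard unit vector, so P e_j — column j of P — equals [bj]_C.
b1 = 2f1 + 0·f2 + 0·f3, giving column 1 = [2, 0, 0]; repeating for each j gives P = [[2, 0, 0], [0, -1, 2], [0, -1, -2]].

[[2, 0, 0], [0, -1, 2], [0, -1, -2]]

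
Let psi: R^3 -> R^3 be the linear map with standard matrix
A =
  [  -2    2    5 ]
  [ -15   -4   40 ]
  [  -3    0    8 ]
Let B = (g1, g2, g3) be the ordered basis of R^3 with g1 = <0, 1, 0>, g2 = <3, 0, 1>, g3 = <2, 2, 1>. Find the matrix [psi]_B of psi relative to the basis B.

Let P have columns g1, ..., g3. Then [psi]_B = P^(-1) A P.
Here det P = -1, so P^(-1) is integer; computing A P first and then P^(-1)(A P) gives [[0, -1, 0], [2, 1, 1], [-2, -2, 1]].

[[0, -1, 0], [2, 1, 1], [-2, -2, 1]]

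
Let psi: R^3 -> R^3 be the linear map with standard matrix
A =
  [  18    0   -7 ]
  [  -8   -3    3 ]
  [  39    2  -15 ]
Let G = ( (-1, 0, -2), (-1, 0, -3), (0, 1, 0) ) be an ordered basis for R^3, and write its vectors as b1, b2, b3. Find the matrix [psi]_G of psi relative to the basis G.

With P the matrix whose columns are b1, ..., b3, [psi]_G = P^(-1) A P.
Column by column: psi(b1) = A b1 = (-4, 2, -9); its G-coordinates (3, 1, 2) give column 1.
Continuing for each basis vector yields [psi]_G = [[3, -3, 2], [1, 0, -2], [2, -1, -3]].

[[3, -3, 2], [1, 0, -2], [2, -1, -3]]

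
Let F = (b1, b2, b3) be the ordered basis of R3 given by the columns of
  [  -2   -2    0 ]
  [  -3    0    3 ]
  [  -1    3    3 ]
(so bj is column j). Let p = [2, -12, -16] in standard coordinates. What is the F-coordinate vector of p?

[1, -2, -3]

Write p = c_1 b1 + ... + c_3 b3 and solve for the c_i.
Row-reducing the augmented matrix [M | p] gives c = (1, -2, -3).
Check: b1 - 2b2 - 3b3 = [2, -12, -16].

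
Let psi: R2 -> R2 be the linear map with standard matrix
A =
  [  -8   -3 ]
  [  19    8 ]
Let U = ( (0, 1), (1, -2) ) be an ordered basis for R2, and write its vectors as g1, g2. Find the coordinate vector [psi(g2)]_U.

(-1, -2)

Compute psi(g2) = A g2 = (-2, 3) in standard coordinates.
Then write this in U-coordinates: solve for y in y_1 g1 + y_2 g2 = (-2, 3).
This gives y = (-1, -2), which is column 2 of [psi]_U.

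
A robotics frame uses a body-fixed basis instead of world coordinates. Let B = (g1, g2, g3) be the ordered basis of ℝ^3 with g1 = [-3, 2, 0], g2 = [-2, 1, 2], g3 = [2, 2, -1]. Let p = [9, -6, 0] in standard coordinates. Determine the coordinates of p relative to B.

[p]_B is the unique c with M c = p, where M has columns g1, ..., g3.
Solving this 3x3 system gives c = (-3, 0, 0).
Check: -3g1 + 0·g2 + 0·g3 = [9, -6, 0].

[-3, 0, 0]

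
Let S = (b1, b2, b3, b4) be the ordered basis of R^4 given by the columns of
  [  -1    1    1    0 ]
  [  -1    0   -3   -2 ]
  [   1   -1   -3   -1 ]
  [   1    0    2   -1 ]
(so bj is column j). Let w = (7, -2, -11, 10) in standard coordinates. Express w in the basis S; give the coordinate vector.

Write w = c_1 b1 + ... + c_4 b4 and solve for the c_i.
Solving this 4x4 system gives c = (-2, 1, 4, -4).
Check: -2b1 + b2 + 4b3 - 4b4 = (7, -2, -11, 10).

(-2, 1, 4, -4)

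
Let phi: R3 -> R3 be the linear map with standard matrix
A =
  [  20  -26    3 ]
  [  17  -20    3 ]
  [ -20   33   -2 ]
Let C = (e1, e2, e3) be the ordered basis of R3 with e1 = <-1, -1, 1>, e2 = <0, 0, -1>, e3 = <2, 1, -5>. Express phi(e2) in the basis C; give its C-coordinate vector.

Compute phi(e2) = A e2 = <-3, -3, 2> in standard coordinates.
Then write this in C-coordinates: solve for y in y_1 e1 + ... + y_3 e3 = <-3, -3, 2>.
This gives y = <3, 1, 0>, which is column 2 of [phi]_C.

<3, 1, 0>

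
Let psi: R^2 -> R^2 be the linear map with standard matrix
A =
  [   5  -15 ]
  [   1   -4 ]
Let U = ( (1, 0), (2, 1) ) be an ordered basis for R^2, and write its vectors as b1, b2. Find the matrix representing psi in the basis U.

Let P have columns b1, b2. Then [psi]_U = P^(-1) A P.
Here det P = 1, so P^(-1) is integer; computing A P first and then P^(-1)(A P) gives [[3, -1], [1, -2]].

[[3, -1], [1, -2]]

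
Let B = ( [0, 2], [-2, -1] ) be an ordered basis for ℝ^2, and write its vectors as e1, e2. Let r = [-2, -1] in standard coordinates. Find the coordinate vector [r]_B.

[0, 1]

Write r = c_1 e1 + c_2 e2 and solve for the c_i.
System: 0c_1 - 2c_2 = -2, 2c_1 - c_2 = -1; solving gives c_1 = 0, c_2 = 1.
Check: 0·e1 + e2 = [-2, -1].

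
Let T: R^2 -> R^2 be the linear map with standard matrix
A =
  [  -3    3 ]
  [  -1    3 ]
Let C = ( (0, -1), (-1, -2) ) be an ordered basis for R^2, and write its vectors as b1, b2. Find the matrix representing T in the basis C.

[[-3, -1], [3, 3]]

The j-th column of [T]_C is [T(bj)]_C.
T(b1) = A b1 = (-3, -3) = -3b1 + 3b2, so column 1 is (-3, 3).
Repeating for b2 and assembling the columns gives [[-3, -1], [3, 3]].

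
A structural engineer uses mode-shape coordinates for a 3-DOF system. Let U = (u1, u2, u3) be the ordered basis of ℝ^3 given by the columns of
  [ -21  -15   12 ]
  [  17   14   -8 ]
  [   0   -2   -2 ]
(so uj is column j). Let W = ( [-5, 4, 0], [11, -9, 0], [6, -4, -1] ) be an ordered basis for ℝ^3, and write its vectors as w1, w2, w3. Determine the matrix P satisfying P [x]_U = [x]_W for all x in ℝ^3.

Take x = uj: its U-coordinates are the j-th standard unit vector, so P e_j — column j of P — equals [uj]_W.
u1 = 2w1 - w2 + 0·w3, giving column 1 = [2, -1, 0]; repeating for each j gives P = [[2, 1, 0], [-1, -2, 0], [0, 2, 2]].

[[2, 1, 0], [-1, -2, 0], [0, 2, 2]]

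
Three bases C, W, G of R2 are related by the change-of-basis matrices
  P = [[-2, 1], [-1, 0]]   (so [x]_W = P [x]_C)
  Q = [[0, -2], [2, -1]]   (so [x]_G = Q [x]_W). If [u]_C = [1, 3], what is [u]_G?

[2, 3]

First [u]_W = P [u]_C = [1, -1].
Then [u]_G = Q [u]_W = [2, 3].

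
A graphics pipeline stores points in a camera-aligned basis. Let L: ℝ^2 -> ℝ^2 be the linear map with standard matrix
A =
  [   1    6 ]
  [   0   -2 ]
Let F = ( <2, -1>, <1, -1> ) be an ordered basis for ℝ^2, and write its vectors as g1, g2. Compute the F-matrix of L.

[[-2, -3], [0, 1]]

The j-th column of [L]_F is [L(gj)]_F.
L(g1) = A g1 = <-4, 2> = -2g1 + 0·g2, so column 1 is <-2, 0>.
Repeating for g2 and assembling the columns gives [[-2, -3], [0, 1]].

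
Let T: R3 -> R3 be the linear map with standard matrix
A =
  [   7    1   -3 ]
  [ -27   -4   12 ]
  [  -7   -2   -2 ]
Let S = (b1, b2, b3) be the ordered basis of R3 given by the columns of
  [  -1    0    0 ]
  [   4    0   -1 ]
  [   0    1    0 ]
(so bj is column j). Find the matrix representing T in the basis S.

The j-th column of [T]_S is [T(bj)]_S.
T(b1) = A b1 = [-3, 11, -1] = 3b1 - b2 + b3, so column 1 is [3, -1, 1].
Repeating for b2, b3 and assembling the columns gives [[3, 3, 1], [-1, -2, 2], [1, 0, 0]].

[[3, 3, 1], [-1, -2, 2], [1, 0, 0]]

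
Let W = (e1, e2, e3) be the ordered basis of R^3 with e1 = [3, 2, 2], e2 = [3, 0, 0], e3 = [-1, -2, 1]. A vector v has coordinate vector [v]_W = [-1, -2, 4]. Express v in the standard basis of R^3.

[-13, -10, 2]

By definition v = -e1 - 2e2 + 4e3.
Summing componentwise gives [-13, -10, 2].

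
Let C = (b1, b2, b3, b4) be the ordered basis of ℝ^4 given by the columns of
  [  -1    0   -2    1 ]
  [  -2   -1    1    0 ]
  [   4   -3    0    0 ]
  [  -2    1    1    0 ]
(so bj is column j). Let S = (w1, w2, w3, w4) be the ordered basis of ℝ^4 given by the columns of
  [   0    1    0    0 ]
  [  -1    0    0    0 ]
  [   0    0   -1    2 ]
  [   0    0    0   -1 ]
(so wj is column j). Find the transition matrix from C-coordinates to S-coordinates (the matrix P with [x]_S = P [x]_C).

[[2, 1, -1, 0], [-1, 0, -2, 1], [0, 1, -2, 0], [2, -1, -1, 0]]

Column j of P is [bj]_S, since P maps C-coordinates to S-coordinates.
Expressing b1 in S: b1 = 2w1 - w2 + 0·w3 + 2w4, so column 1 of P is (2, -1, 0, 2).
Doing the same for each bj gives P = [[2, 1, -1, 0], [-1, 0, -2, 1], [0, 1, -2, 0], [2, -1, -1, 0]].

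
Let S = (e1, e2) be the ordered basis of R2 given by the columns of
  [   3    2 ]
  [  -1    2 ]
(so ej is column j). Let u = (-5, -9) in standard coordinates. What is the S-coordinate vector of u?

(1, -4)

[u]_S is the unique c with M c = u, where M has columns e1, e2.
System: 3c_1 + 2c_2 = -5, -c_1 + 2c_2 = -9; solving gives c_1 = 1, c_2 = -4.
Check: e1 - 4e2 = (-5, -9).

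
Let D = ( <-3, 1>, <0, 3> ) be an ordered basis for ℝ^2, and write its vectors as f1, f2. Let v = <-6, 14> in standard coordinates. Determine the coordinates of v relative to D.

<2, 4>

Write v = c_1 f1 + c_2 f2 and solve for the c_i.
System: -3c_1 + 0c_2 = -6, c_1 + 3c_2 = 14; solving gives c_1 = 2, c_2 = 4.
Check: 2f1 + 4f2 = <-6, 14>.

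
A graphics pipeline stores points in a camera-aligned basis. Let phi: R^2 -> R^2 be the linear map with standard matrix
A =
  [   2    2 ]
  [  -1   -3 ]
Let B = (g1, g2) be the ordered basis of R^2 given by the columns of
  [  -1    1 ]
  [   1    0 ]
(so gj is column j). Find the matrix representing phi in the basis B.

[[-2, -1], [-2, 1]]

The j-th column of [phi]_B is [phi(gj)]_B.
phi(g1) = A g1 = [0, -2] = -2g1 - 2g2, so column 1 is [-2, -2].
Repeating for g2 and assembling the columns gives [[-2, -1], [-2, 1]].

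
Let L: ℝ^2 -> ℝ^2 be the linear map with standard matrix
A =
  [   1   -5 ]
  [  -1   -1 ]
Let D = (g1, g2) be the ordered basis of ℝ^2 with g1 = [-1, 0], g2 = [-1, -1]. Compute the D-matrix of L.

[[2, -2], [-1, -2]]

Let P have columns g1, g2. Then [L]_D = P^(-1) A P.
Here det P = 1, so P^(-1) is integer; computing A P first and then P^(-1)(A P) gives [[2, -2], [-1, -2]].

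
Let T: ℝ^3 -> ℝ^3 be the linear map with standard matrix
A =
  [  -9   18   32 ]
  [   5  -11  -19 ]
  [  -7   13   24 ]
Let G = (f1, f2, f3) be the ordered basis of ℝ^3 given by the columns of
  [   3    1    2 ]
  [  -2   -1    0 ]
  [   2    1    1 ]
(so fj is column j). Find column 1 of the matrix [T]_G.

[0, 1, 0]

Compute T(f1) = A f1 = [1, -1, 1] in standard coordinates.
Then write this in G-coordinates: solve for y in y_1 f1 + ... + y_3 f3 = [1, -1, 1].
This gives y = [0, 1, 0], which is column 1 of [T]_G.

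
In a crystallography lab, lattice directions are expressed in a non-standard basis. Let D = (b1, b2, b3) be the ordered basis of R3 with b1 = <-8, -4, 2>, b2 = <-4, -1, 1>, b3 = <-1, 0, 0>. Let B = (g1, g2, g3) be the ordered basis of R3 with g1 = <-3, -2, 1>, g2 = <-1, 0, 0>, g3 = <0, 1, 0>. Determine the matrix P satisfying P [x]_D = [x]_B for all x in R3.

[[2, 1, 0], [2, 1, 1], [0, 1, 0]]

Let M have columns bj and N have columns gj. Then for every x, N [x]_B = x = M [x]_D, so P = N^(-1) M.
Since det N = -1, N^(-1) has integer entries; multiplying gives P = [[2, 1, 0], [2, 1, 1], [0, 1, 0]].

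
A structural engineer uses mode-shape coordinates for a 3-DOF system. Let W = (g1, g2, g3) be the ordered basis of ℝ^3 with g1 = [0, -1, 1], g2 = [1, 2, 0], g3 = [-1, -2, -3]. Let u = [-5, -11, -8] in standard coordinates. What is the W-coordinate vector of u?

[1, -2, 3]

[u]_W is the unique c with M c = u, where M has columns g1, ..., g3.
Gaussian elimination on [M | u] yields c = (1, -2, 3).
Check: g1 - 2g2 + 3g3 = [-5, -11, -8].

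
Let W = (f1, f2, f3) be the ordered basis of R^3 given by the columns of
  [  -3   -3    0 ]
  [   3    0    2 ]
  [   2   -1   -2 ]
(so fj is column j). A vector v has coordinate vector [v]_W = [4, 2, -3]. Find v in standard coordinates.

By definition v = 4f1 + 2f2 - 3f3.
Summing componentwise gives [-18, 6, 12].

[-18, 6, 12]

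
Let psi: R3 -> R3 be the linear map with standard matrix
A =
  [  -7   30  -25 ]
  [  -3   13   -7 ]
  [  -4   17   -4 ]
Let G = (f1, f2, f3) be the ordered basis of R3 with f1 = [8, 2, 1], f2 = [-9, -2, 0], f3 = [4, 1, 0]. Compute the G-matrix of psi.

[[-2, 2, 1], [1, 1, 2], [1, -1, 3]]

Let P have columns f1, ..., f3. Then [psi]_G = P^(-1) A P.
Here det P = -1, so P^(-1) is integer; computing A P first and then P^(-1)(A P) gives [[-2, 2, 1], [1, 1, 2], [1, -1, 3]].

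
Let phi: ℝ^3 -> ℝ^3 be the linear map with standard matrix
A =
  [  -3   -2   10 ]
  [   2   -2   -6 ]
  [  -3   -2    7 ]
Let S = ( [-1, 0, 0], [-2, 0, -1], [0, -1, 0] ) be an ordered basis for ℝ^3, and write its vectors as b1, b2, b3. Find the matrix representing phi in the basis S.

Let P have columns b1, ..., b3. Then [phi]_S = P^(-1) A P.
Here det P = 1, so P^(-1) is integer; computing A P first and then P^(-1)(A P) gives [[3, 2, 2], [-3, 1, -2], [2, -2, -2]].

[[3, 2, 2], [-3, 1, -2], [2, -2, -2]]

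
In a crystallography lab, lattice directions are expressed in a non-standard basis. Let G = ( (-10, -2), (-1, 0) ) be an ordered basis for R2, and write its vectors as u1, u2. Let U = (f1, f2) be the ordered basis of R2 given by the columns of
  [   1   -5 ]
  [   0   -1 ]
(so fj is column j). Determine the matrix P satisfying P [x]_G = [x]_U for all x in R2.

[[0, -1], [2, 0]]

Column j of P is [uj]_U, since P maps G-coordinates to U-coordinates.
Expressing u1 in U: u1 = 0·f1 + 2f2, so column 1 of P is (0, 2).
Doing the same for each uj gives P = [[0, -1], [2, 0]].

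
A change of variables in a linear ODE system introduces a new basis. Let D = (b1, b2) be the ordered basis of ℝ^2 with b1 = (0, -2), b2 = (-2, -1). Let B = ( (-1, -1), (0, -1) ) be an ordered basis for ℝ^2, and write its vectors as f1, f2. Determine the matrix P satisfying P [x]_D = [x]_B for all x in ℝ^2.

Take x = bj: its D-coordinates are the j-th standard unit vector, so P e_j — column j of P — equals [bj]_B.
b1 = 0·f1 + 2f2, giving column 1 = (0, 2); repeating for each j gives P = [[0, 2], [2, -1]].

[[0, 2], [2, -1]]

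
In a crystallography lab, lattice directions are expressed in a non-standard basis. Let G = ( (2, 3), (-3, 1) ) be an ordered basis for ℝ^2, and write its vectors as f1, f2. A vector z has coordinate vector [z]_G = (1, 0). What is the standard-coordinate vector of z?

(2, 3)

By definition z = f1 + 0·f2.
Summing componentwise gives (2, 3).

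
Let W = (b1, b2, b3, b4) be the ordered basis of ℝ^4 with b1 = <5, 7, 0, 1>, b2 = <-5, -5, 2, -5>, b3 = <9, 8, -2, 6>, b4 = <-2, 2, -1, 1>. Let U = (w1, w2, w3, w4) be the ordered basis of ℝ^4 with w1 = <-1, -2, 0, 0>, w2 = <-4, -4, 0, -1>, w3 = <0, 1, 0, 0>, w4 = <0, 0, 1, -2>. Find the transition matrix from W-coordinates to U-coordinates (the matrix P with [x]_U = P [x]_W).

[[-1, 1, -1, -2], [-1, 1, -2, 1], [1, 1, -2, 2], [0, 2, -2, -1]]

Let M have columns bj and N have columns wj. Then for every x, N [x]_U = x = M [x]_W, so P = N^(-1) M.
Since det N = 1, N^(-1) has integer entries; multiplying gives P = [[-1, 1, -1, -2], [-1, 1, -2, 1], [1, 1, -2, 2], [0, 2, -2, -1]].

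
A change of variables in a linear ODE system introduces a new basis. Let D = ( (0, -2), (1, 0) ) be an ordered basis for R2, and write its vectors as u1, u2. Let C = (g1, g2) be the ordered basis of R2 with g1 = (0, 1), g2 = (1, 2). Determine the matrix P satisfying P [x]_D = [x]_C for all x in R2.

Take x = uj: its D-coordinates are the j-th standard unit vector, so P e_j — column j of P — equals [uj]_C.
u1 = -2g1 + 0·g2, giving column 1 = (-2, 0); repeating for each j gives P = [[-2, -2], [0, 1]].

[[-2, -2], [0, 1]]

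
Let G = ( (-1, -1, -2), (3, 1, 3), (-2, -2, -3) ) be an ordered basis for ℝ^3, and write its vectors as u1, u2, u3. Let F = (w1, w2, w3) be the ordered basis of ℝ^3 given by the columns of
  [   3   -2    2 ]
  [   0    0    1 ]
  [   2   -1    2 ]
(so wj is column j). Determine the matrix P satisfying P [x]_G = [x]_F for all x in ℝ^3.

Column j of P is [uj]_F, since P maps G-coordinates to F-coordinates.
Expressing u1 in F: u1 = -w1 - 2w2 - w3, so column 1 of P is (-1, -2, -1).
Doing the same for each uj gives P = [[-1, 1, 0], [-2, 1, -1], [-1, 1, -2]].

[[-1, 1, 0], [-2, 1, -1], [-1, 1, -2]]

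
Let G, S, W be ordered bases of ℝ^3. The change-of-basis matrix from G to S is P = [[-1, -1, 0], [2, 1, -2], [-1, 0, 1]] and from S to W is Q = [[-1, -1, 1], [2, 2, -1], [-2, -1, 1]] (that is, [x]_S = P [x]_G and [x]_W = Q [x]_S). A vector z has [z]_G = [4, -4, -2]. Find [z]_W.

Composing the changes, [z]_W = Q P [z]_G.
Q P = [[-2, 0, 3], [3, 0, -5], [-1, 1, 3]]; applying this to [4, -4, -2] gives [-14, 22, -14].

[-14, 22, -14]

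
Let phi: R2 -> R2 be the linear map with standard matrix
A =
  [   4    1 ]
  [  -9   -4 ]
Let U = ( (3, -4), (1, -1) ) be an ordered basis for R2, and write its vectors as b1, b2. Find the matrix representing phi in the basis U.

With P the matrix whose columns are b1, b2, [phi]_U = P^(-1) A P.
Column by column: phi(b1) = A b1 = (8, -11); its U-coordinates (3, -1) give column 1.
Continuing for each basis vector yields [phi]_U = [[3, 2], [-1, -3]].

[[3, 2], [-1, -3]]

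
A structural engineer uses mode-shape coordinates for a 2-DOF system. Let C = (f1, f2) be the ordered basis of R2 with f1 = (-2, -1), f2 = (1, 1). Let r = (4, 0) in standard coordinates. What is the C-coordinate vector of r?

(-4, -4)

Write r = c_1 f1 + c_2 f2 and solve for the c_i.
System: -2c_1 + c_2 = 4, -c_1 + c_2 = 0; solving gives c_1 = -4, c_2 = -4.
Check: -4f1 - 4f2 = (4, 0).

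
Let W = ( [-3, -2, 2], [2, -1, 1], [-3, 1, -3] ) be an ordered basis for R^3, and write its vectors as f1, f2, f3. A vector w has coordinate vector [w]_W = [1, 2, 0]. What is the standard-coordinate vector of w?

w = M [w]_W, where M has columns f1, ..., f3.
Carrying out the matrix-vector product, w = [1, -4, 4].

[1, -4, 4]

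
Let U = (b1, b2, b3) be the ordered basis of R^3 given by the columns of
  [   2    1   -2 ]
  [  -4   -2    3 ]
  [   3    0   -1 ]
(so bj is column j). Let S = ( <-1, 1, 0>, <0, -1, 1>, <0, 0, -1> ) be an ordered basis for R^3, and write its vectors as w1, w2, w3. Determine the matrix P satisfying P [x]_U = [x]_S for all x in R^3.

[[-2, -1, 2], [2, 1, -1], [-1, 1, 0]]

Take x = bj: its U-coordinates are the j-th standard unit vector, so P e_j — column j of P — equals [bj]_S.
b1 = -2w1 + 2w2 - w3, giving column 1 = <-2, 2, -1>; repeating for each j gives P = [[-2, -1, 2], [2, 1, -1], [-1, 1, 0]].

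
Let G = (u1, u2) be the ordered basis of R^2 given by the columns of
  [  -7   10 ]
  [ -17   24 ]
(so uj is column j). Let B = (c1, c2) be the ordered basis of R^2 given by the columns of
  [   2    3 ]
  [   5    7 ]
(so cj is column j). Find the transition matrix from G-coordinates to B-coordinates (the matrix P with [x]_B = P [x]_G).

Let M have columns uj and N have columns cj. Then for every x, N [x]_B = x = M [x]_G, so P = N^(-1) M.
Since det N = -1, N^(-1) has integer entries; multiplying gives P = [[-2, 2], [-1, 2]].

[[-2, 2], [-1, 2]]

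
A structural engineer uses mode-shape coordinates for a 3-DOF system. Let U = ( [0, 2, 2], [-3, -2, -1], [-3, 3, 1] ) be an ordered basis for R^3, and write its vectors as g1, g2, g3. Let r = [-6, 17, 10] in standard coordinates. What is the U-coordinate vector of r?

[3, -1, 3]

Write r = c_1 g1 + ... + c_3 g3 and solve for the c_i.
Gaussian elimination on [M | r] yields c = (3, -1, 3).
Check: 3g1 - g2 + 3g3 = [-6, 17, 10].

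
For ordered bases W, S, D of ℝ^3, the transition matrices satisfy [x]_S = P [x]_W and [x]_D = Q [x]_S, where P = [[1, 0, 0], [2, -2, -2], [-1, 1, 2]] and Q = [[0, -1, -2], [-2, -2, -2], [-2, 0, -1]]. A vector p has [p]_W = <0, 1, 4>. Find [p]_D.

<-8, 2, -9>

First [p]_S = P [p]_W = <0, -10, 9>.
Then [p]_D = Q [p]_S = <-8, 2, -9>.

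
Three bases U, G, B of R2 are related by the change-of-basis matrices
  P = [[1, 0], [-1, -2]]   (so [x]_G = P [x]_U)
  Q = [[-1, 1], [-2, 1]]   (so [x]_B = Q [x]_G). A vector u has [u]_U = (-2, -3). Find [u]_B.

Composing the changes, [u]_B = Q P [u]_U.
Q P = [[-2, -2], [-3, -2]]; applying this to (-2, -3) gives (10, 12).

(10, 12)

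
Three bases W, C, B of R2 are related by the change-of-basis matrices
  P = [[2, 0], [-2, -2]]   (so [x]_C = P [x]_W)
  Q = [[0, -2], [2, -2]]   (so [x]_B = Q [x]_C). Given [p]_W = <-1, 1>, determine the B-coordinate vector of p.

First [p]_C = P [p]_W = <-2, 0>.
Then [p]_B = Q [p]_C = <0, -4>.

<0, -4>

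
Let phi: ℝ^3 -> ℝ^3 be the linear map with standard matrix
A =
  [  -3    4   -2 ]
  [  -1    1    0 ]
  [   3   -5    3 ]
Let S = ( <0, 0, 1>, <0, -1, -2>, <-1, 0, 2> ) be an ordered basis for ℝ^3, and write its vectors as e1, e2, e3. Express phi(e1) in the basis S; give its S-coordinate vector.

Column 1 of [phi]_S is the S-coordinate vector of phi(e1).
In standard coordinates phi(e1) = A e1 = <-2, 0, 3>.
Converting to S: <-2, 0, 3> = -e1 + 0·e2 + 2e3, so the coordinate vector is <-1, 0, 2>.

<-1, 0, 2>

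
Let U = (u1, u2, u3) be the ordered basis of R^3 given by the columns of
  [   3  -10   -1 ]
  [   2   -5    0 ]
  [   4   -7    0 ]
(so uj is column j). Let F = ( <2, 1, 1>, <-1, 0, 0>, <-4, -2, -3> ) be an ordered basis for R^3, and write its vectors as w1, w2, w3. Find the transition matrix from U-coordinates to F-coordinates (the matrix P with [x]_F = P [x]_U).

[[-2, -1, 0], [1, 0, 1], [-2, 2, 0]]

Column j of P is [uj]_F, since P maps U-coordinates to F-coordinates.
Expressing u1 in F: u1 = -2w1 + w2 - 2w3, so column 1 of P is <-2, 1, -2>.
Doing the same for each uj gives P = [[-2, -1, 0], [1, 0, 1], [-2, 2, 0]].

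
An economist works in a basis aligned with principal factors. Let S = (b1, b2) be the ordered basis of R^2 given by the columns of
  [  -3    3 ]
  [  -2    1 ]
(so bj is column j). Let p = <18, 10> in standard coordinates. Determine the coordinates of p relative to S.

<-4, 2>

Write p = c_1 b1 + c_2 b2 and solve for the c_i.
System: -3c_1 + 3c_2 = 18, -2c_1 + c_2 = 10; solving gives c_1 = -4, c_2 = 2.
Check: -4b1 + 2b2 = <18, 10>.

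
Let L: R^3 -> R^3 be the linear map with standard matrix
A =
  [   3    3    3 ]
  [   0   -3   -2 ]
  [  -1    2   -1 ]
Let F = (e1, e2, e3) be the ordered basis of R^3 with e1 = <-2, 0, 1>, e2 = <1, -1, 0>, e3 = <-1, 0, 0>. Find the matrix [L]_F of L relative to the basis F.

[[1, -3, 1], [2, -3, 0], [3, 3, 1]]

Let P have columns e1, ..., e3. Then [L]_F = P^(-1) A P.
Here det P = -1, so P^(-1) is integer; computing A P first and then P^(-1)(A P) gives [[1, -3, 1], [2, -3, 0], [3, 3, 1]].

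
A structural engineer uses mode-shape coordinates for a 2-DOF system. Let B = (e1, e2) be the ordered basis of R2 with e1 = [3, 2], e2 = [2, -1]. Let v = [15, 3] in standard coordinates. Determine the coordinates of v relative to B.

[v]_B is the unique c with M c = v, where M has columns e1, e2.
System: 3c_1 + 2c_2 = 15, 2c_1 - c_2 = 3; solving gives c_1 = 3, c_2 = 3.
Check: 3e1 + 3e2 = [15, 3].

[3, 3]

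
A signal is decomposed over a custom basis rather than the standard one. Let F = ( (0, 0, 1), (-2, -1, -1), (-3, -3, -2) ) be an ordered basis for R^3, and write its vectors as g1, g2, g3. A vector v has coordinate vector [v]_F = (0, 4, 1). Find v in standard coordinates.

(-11, -7, -6)

The coordinates say v = 0·g1 + 4g2 + g3; adding the scaled basis vectors gives (-11, -7, -6).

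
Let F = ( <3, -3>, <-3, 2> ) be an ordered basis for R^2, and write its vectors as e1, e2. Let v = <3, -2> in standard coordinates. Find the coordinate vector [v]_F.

<0, -1>

Write v = c_1 e1 + c_2 e2 and solve for the c_i.
System: 3c_1 - 3c_2 = 3, -3c_1 + 2c_2 = -2; solving gives c_1 = 0, c_2 = -1.
Check: 0·e1 - e2 = <3, -2>.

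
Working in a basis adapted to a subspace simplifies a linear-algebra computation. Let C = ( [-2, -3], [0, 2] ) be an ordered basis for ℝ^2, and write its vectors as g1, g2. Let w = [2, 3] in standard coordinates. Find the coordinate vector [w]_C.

[-1, 0]

We seek scalars with c_1 g1 + c_2 g2 = w; equivalently solve M c = w where the columns of M are g1, g2.
System: -2c_1 + 0c_2 = 2, -3c_1 + 2c_2 = 3; solving gives c_1 = -1, c_2 = 0.
Check: -g1 + 0·g2 = [2, 3].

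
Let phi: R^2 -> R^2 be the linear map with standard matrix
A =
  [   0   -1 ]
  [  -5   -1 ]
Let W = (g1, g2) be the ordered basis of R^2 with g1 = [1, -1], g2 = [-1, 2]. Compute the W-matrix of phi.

With P the matrix whose columns are g1, g2, [phi]_W = P^(-1) A P.
Column by column: phi(g1) = A g1 = [1, -4]; its W-coordinates [-2, -3] give column 1.
Continuing for each basis vector yields [phi]_W = [[-2, -1], [-3, 1]].

[[-2, -1], [-3, 1]]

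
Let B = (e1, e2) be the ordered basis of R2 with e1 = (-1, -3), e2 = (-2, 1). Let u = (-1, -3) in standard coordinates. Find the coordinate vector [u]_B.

We seek scalars with c_1 e1 + c_2 e2 = u; equivalently solve M c = u where the columns of M are e1, e2.
System: -c_1 - 2c_2 = -1, -3c_1 + c_2 = -3; solving gives c_1 = 1, c_2 = 0.
Check: e1 + 0·e2 = (-1, -3).

(1, 0)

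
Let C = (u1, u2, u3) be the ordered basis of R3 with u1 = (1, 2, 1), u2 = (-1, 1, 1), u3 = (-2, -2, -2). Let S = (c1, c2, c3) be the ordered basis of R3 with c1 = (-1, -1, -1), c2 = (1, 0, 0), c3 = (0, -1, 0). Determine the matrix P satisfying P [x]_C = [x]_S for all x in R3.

Take x = uj: its C-coordinates are the j-th standard unit vector, so P e_j — column j of P — equals [uj]_S.
u1 = -c1 + 0·c2 - c3, giving column 1 = (-1, 0, -1); repeating for each j gives P = [[-1, -1, 2], [0, -2, 0], [-1, 0, 0]].

[[-1, -1, 2], [0, -2, 0], [-1, 0, 0]]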